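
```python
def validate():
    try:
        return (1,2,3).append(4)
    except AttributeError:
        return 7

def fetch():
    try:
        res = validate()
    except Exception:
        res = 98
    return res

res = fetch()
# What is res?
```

Step-by-step execution trace:
1. `fetch()` calls `validate()`.
2. In validate: `(1,2,3).append(4)` raises AttributeError; `except AttributeError` catches it → returns 7.
3. In fetch: `res = validate()` → res = 7. No exception reaches fetch.
4. `except Exception` is skipped; fetch returns 7.
5. res = 7.
Result: 7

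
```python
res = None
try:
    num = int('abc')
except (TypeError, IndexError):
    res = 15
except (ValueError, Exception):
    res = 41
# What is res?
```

Step-by-step execution trace:
1. `num = int('abc')` raises ValueError.
2. `except (TypeError, IndexError)` does not match ValueError; skipped.
3. `except (ValueError, Exception)` matches (ValueError is in the tuple) → res = 41.
Result: 41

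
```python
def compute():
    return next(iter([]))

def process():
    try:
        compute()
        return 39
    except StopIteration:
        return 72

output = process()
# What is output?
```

Step-by-step execution trace:
1. `process()` calls `compute()`.
2. `compute()` evaluates `next(iter([]))`, which raises StopIteration; it propagates to the caller.
3. `return 39` is not reached.
4. `except StopIteration` in process matches → returns 72.
5. output = 72.
Result: 72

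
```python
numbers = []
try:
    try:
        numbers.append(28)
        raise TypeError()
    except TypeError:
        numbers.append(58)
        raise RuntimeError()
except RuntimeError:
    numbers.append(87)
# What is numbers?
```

Step-by-step execution trace:
1. Inner try: `numbers.append(28)` → numbers = [28].
2. `raise TypeError()` raises TypeError.
3. Inner `except TypeError` matches → `numbers.append(58)` → numbers = [28, 58].
4. `raise RuntimeError()` raises RuntimeError; propagates to outer try.
5. Outer `except RuntimeError` matches → `numbers.append(87)` → numbers = [28, 58, 87].
Result: [28, 58, 87]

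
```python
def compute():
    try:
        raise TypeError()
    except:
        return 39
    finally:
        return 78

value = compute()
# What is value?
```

Step-by-step execution trace:
1. `compute()` enters try: `raise TypeError()` raises TypeError.
2. bare `except` matches → `return 39` sets pending return value 39.
3. Before returning, `finally: return 78` runs and overrides the pending return.
4. compute() returns 78 → value = 78.
Result: 78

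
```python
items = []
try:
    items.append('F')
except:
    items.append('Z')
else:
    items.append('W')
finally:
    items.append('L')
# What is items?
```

Step-by-step execution trace:
1. try: `items.append('F')` → items = ['F']. No exception raised.
2. `except` is skipped.
3. `else` runs: `items.append('W')` → items = ['F', 'W'].
4. `finally` always runs: `items.append('L')` → items = ['F', 'W', 'L'].
Result: ['F', 'W', 'L']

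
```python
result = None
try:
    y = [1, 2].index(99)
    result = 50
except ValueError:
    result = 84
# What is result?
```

Step-by-step execution trace:
1. `y = [1, 2].index(99)` raises ValueError.
2. `result = 50` is not reached.
3. `except ValueError` matches → result = 84.
Result: 84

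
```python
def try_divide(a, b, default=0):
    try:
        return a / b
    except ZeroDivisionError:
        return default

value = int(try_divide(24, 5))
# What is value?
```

Step-by-step execution trace:
1. `try_divide(24, 5)` enters try: `return 24 / 5` → returns 4.8. No exception raised.
2. `except ZeroDivisionError` is skipped.
3. `int(4.8)` → 4 → value = 4.
Result: 4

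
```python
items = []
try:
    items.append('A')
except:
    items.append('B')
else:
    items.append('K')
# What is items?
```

Step-by-step execution trace:
1. try: `items.append('A')` → items = ['A']. No exception raised.
2. `except` is skipped.
3. `else` runs (try completed without exception): `items.append('K')` → items = ['A', 'K'].
Result: ['A', 'K']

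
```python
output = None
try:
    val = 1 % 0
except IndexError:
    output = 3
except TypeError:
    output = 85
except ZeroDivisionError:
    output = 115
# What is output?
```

Step-by-step execution trace:
1. `val = 1 % 0` raises ZeroDivisionError.
2. `except IndexError` does not match ZeroDivisionError; skipped.
3. `except TypeError` does not match ZeroDivisionError; skipped.
4. `except ZeroDivisionError` matches → output = 115.
Result: 115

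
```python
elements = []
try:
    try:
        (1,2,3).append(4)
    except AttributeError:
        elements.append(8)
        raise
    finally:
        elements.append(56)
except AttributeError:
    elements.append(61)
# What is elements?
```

Step-by-step execution trace:
1. Inner try: `(1,2,3).append(4)` raises AttributeError.
2. Inner `except AttributeError` matches → `elements.append(8)` → elements = [8].
3. bare `raise` re-raises AttributeError.
4. Inner `finally` runs during unwinding: `elements.append(56)` → elements = [8, 56].
5. Outer `except AttributeError` matches → `elements.append(61)` → elements = [8, 56, 61].
Result: [8, 56, 61]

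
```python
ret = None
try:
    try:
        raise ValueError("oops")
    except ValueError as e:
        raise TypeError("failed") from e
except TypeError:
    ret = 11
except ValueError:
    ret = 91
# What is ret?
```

Step-by-step execution trace:
1. Inner try raises ValueError; inner `except ValueError as e` catches it.
2. `raise TypeError(...) from e` raises TypeError (ValueError is attached as __cause__, but only TypeError is active).
3. Outer `except TypeError` matches → ret = 11.
4. `except ValueError` is not reached.
Result: 11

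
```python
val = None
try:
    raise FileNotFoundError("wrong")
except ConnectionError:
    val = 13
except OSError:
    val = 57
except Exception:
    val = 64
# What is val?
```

Step-by-step execution trace:
1. `raise FileNotFoundError(...)` raises FileNotFoundError.
2. `except ConnectionError` does not match (FileNotFoundError is not a subclass of ConnectionError); skipped.
3. `except OSError` matches (FileNotFoundError is a subclass of OSError) → val = 57.
4. `except Exception` is not reached.
Result: 57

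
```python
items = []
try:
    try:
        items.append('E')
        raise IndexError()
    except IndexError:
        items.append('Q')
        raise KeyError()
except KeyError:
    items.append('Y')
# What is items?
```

Step-by-step execution trace:
1. Inner try: `items.append('E')` → items = ['E'].
2. `raise IndexError()` raises IndexError.
3. Inner `except IndexError` matches → `items.append('Q')` → items = ['E', 'Q'].
4. `raise KeyError()` raises KeyError; propagates to outer try.
5. Outer `except KeyError` matches → `items.append('Y')` → items = ['E', 'Q', 'Y'].
Result: ['E', 'Q', 'Y']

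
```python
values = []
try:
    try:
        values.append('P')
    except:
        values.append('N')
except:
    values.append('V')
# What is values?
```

Step-by-step execution trace:
1. Inner try: `values.append('P')` → values = ['P']. No exception raised.
2. Inner `except` is skipped.
3. Inner try completes normally; outer `except` is skipped.
Result: ['P']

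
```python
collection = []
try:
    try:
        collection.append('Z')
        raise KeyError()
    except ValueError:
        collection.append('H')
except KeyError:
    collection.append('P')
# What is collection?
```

Step-by-step execution trace:
1. Inner try: `collection.append('Z')` → collection = ['Z'].
2. `raise KeyError()` raises KeyError.
3. Inner `except ValueError` does not match KeyError; exception propagates to outer try.
4. Outer `except KeyError` matches → `collection.append('P')` → collection = ['Z', 'P'].
Result: ['Z', 'P']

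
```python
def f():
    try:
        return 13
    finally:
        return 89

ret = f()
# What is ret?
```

Step-by-step execution trace:
1. `f()` enters try: `return 13` sets pending return value 13.
2. Before returning, `finally: return 89` runs and overrides the pending return.
3. f() returns 89 → ret = 89.
Result: 89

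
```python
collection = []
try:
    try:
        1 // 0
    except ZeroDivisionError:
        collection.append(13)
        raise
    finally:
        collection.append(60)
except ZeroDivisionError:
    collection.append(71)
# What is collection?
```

Step-by-step execution trace:
1. Inner try: `1 // 0` raises ZeroDivisionError.
2. Inner `except ZeroDivisionError` matches → `collection.append(13)` → collection = [13].
3. bare `raise` re-raises ZeroDivisionError.
4. Inner `finally` runs during unwinding: `collection.append(60)` → collection = [13, 60].
5. Outer `except ZeroDivisionError` matches → `collection.append(71)` → collection = [13, 60, 71].
Result: [13, 60, 71]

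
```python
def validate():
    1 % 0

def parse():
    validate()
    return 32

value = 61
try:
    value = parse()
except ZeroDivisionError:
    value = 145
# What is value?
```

Step-by-step execution trace:
1. value starts at 61.
2. try: `parse()` calls `validate()`.
3. `validate()` evaluates `1 % 0`, which raises ZeroDivisionError; it propagates through parse (uncaught).
4. `return 32` in parse is not reached; the assignment to value does not complete.
5. `except ZeroDivisionError` matches → value = 145.
Result: 145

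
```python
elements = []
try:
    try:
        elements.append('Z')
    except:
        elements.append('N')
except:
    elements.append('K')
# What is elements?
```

Step-by-step execution trace:
1. Inner try: `elements.append('Z')` → elements = ['Z']. No exception raised.
2. Inner `except` is skipped.
3. Inner try completes normally; outer `except` is skipped.
Result: ['Z']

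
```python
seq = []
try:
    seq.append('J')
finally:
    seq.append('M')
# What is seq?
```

Step-by-step execution trace:
1. try: `seq.append('J')` → seq = ['J'].
2. The try body completes without raising.
3. finally always runs: `seq.append('M')` → seq = ['J', 'M'].
Result: ['J', 'M']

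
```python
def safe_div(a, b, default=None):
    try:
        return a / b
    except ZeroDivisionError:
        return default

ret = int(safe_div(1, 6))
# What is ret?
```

Step-by-step execution trace:
1. `safe_div(1, 6)` enters try: `return 1 / 6` → returns 0.16666666666666666. No exception raised.
2. `except ZeroDivisionError` is skipped.
3. `int(0.16666666666666666)` → 0 → ret = 0.
Result: 0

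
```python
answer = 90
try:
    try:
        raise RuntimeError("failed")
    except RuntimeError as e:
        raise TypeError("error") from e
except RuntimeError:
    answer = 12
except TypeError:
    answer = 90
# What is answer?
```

Step-by-step execution trace:
1. Inner try raises RuntimeError; inner `except RuntimeError as e` catches it.
2. `raise TypeError(...) from e` raises TypeError (RuntimeError is attached as __cause__, but only TypeError is active).
3. Outer `except RuntimeError` does not match TypeError; skipped.
4. Outer `except TypeError` matches → answer = 90.
Result: 90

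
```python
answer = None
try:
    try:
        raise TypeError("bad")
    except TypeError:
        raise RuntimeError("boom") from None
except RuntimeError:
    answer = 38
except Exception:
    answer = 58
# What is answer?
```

Step-by-step execution trace:
1. Inner try raises TypeError; inner `except TypeError` catches it.
2. `raise RuntimeError(...) from None` raises RuntimeError (from None suppresses __context__, but the active exception is still RuntimeError).
3. Outer `except RuntimeError` matches → answer = 38.
4. `except Exception` is not reached.
Result: 38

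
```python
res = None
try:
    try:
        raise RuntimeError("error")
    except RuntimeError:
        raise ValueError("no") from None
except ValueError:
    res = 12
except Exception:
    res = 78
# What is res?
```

Step-by-step execution trace:
1. Inner try raises RuntimeError; inner `except RuntimeError` catches it.
2. `raise ValueError(...) from None` raises ValueError (from None suppresses __context__, but the active exception is still ValueError).
3. Outer `except ValueError` matches → res = 12.
4. `except Exception` is not reached.
Result: 12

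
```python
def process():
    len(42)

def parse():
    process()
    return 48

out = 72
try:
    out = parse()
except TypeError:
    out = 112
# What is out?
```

Step-by-step execution trace:
1. out starts at 72.
2. try: `parse()` calls `process()`.
3. `process()` evaluates `len(42)`, which raises TypeError; it propagates through parse (uncaught).
4. `return 48` in parse is not reached; the assignment to out does not complete.
5. `except TypeError` matches → out = 112.
Result: 112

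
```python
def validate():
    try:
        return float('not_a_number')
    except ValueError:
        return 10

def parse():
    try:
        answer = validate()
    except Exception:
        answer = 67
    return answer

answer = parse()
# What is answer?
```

Step-by-step execution trace:
1. `parse()` calls `validate()`.
2. In validate: `float('not_a_number')` raises ValueError; `except ValueError` catches it → returns 10.
3. In parse: `answer = validate()` → answer = 10. No exception reaches parse.
4. `except Exception` is skipped; parse returns 10.
5. answer = 10.
Result: 10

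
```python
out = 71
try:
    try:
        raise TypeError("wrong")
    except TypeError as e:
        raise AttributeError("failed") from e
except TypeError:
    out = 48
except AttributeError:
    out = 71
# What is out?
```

Step-by-step execution trace:
1. Inner try raises TypeError; inner `except TypeError as e` catches it.
2. `raise AttributeError(...) from e` raises AttributeError (TypeError is attached as __cause__, but only AttributeError is active).
3. Outer `except TypeError` does not match AttributeError; skipped.
4. Outer `except AttributeError` matches → out = 71.
Result: 71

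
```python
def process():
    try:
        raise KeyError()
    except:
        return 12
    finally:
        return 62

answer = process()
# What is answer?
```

Step-by-step execution trace:
1. `process()` enters try: `raise KeyError()` raises KeyError.
2. bare `except` matches → `return 12` sets pending return value 12.
3. Before returning, `finally: return 62` runs and overrides the pending return.
4. process() returns 62 → answer = 62.
Result: 62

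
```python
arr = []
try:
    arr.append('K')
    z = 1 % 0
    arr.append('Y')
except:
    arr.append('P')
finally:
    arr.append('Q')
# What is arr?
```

Step-by-step execution trace:
1. try: `arr.append('K')` → arr = ['K'].
2. `z = 1 % 0` raises ZeroDivisionError; `arr.append('Y')` is not reached.
3. bare `except` matches → `arr.append('P')` → arr = ['K', 'P'].
4. finally always runs: `arr.append('Q')` → arr = ['K', 'P', 'Q'].
Result: ['K', 'P', 'Q']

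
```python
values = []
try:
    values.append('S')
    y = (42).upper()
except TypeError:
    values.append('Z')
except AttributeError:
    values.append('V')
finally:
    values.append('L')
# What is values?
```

Step-by-step execution trace:
1. try: `values.append('S')` → values = ['S'].
2. `y = (42).upper()` raises AttributeError.
3. `except TypeError` does not match AttributeError; skipped.
4. `except AttributeError` matches → `values.append('V')` → values = ['S', 'V'].
5. finally always runs: `values.append('L')` → values = ['S', 'V', 'L'].
Result: ['S', 'V', 'L']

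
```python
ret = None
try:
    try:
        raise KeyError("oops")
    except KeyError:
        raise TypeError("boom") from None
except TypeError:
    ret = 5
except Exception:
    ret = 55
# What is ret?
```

Step-by-step execution trace:
1. Inner try raises KeyError; inner `except KeyError` catches it.
2. `raise TypeError(...) from None` raises TypeError (from None suppresses __context__, but the active exception is still TypeError).
3. Outer `except TypeError` matches → ret = 5.
4. `except Exception` is not reached.
Result: 5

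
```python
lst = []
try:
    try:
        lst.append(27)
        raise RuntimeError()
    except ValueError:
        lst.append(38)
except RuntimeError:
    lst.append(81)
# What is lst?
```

Step-by-step execution trace:
1. Inner try: `lst.append(27)` → lst = [27].
2. `raise RuntimeError()` raises RuntimeError.
3. Inner `except ValueError` does not match RuntimeError; exception propagates to outer try.
4. Outer `except RuntimeError` matches → `lst.append(81)` → lst = [27, 81].
Result: [27, 81]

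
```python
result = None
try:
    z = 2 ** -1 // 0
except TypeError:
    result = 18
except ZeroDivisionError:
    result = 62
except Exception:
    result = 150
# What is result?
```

Step-by-step execution trace:
1. `z = 2 ** -1 // 0` raises ZeroDivisionError.
2. `except TypeError` does not match ZeroDivisionError; skipped.
3. `except ZeroDivisionError` matches → result = 62.
4. Remaining except clauses are skipped.
Result: 62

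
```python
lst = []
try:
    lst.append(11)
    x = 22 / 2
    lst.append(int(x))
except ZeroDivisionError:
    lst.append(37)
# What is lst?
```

Step-by-step execution trace:
1. try: `lst.append(11)` → lst = [11].
2. `x = 22 / 2` → x = 11.0. No exception raised.
3. `lst.append(int(x))` → lst = [11, 11].
4. `except ZeroDivisionError` is skipped (no exception was raised).
Result: [11, 11]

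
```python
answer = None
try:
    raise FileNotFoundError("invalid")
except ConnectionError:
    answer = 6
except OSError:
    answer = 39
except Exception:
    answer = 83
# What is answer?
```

Step-by-step execution trace:
1. `raise FileNotFoundError(...)` raises FileNotFoundError.
2. `except ConnectionError` does not match (FileNotFoundError is not a subclass of ConnectionError); skipped.
3. `except OSError` matches (FileNotFoundError is a subclass of OSError) → answer = 39.
4. `except Exception` is not reached.
Result: 39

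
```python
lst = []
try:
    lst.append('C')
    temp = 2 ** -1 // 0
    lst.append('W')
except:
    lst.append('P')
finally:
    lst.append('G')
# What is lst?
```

Step-by-step execution trace:
1. try: `lst.append('C')` → lst = ['C'].
2. `temp = 2 ** -1 // 0` raises ZeroDivisionError; `lst.append('W')` is not reached.
3. bare `except` matches → `lst.append('P')` → lst = ['C', 'P'].
4. finally always runs: `lst.append('G')` → lst = ['C', 'P', 'G'].
Result: ['C', 'P', 'G']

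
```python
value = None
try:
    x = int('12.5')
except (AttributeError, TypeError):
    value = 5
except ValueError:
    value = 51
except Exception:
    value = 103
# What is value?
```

Step-by-step execution trace:
1. `x = int('12.5')` raises ValueError.
2. `except (AttributeError, TypeError)` does not match ValueError; skipped.
3. `except ValueError` matches (exact type match) → value = 51.
4. `except Exception` is not reached.
Result: 51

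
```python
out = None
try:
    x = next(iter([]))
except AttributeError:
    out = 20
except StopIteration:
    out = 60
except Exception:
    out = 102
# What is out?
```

Step-by-step execution trace:
1. `x = next(iter([]))` raises StopIteration.
2. `except AttributeError` does not match StopIteration; skipped.
3. `except StopIteration` matches → out = 60.
4. Remaining except clauses are skipped.
Result: 60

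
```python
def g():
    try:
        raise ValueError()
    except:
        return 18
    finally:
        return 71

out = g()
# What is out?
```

Step-by-step execution trace:
1. `g()` enters try: `raise ValueError()` raises ValueError.
2. bare `except` matches → `return 18` sets pending return value 18.
3. Before returning, `finally: return 71` runs and overrides the pending return.
4. g() returns 71 → out = 71.
Result: 71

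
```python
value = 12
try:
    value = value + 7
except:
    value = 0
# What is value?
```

Step-by-step execution trace:
1. value starts at 12.
2. try: `value = value + 7` → value = 19. No exception raised.
3. `except` is skipped.
Result: 19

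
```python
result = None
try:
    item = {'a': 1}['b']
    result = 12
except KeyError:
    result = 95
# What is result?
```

Step-by-step execution trace:
1. `item = {'a': 1}['b']` raises KeyError.
2. `result = 12` is not reached.
3. `except KeyError` matches → result = 95.
Result: 95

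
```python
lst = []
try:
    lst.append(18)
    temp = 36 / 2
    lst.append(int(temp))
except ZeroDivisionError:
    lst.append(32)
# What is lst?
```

Step-by-step execution trace:
1. try: `lst.append(18)` → lst = [18].
2. `temp = 36 / 2` → temp = 18.0. No exception raised.
3. `lst.append(int(temp))` → lst = [18, 18].
4. `except ZeroDivisionError` is skipped (no exception was raised).
Result: [18, 18]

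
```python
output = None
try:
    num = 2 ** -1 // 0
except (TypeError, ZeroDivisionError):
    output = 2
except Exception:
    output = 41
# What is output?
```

Step-by-step execution trace:
1. `num = 2 ** -1 // 0` raises ZeroDivisionError.
2. `except (TypeError, ZeroDivisionError)` matches (ZeroDivisionError is in the tuple) → output = 2.
3. `except Exception` is not reached.
Result: 2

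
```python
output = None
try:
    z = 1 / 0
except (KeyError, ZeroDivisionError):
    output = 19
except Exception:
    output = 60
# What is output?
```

Step-by-step execution trace:
1. `z = 1 / 0` raises ZeroDivisionError.
2. `except (KeyError, ZeroDivisionError)` matches (ZeroDivisionError is in the tuple) → output = 19.
3. `except Exception` is not reached.
Result: 19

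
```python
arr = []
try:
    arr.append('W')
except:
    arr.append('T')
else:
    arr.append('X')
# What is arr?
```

Step-by-step execution trace:
1. try: `arr.append('W')` → arr = ['W']. No exception raised.
2. `except` is skipped.
3. `else` runs (try completed without exception): `arr.append('X')` → arr = ['W', 'X'].
Result: ['W', 'X']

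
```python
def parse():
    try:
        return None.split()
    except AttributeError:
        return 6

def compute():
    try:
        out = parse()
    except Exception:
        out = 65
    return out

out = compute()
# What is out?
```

Step-by-step execution trace:
1. `compute()` calls `parse()`.
2. In parse: `None.split()` raises AttributeError; `except AttributeError` catches it → returns 6.
3. In compute: `out = parse()` → out = 6. No exception reaches compute.
4. `except Exception` is skipped; compute returns 6.
5. out = 6.
Result: 6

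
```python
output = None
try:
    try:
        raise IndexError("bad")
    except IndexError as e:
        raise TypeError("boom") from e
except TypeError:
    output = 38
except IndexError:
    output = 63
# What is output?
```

Step-by-step execution trace:
1. Inner try raises IndexError; inner `except IndexError as e` catches it.
2. `raise TypeError(...) from e` raises TypeError (IndexError is attached as __cause__, but only TypeError is active).
3. Outer `except TypeError` matches → output = 38.
4. `except IndexError` is not reached.
Result: 38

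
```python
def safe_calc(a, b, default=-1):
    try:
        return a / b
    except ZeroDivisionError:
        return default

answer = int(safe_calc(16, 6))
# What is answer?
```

Step-by-step execution trace:
1. `safe_calc(16, 6)` enters try: `return 16 / 6` → returns 2.6666666666666665. No exception raised.
2. `except ZeroDivisionError` is skipped.
3. `int(2.6666666666666665)` → 2 → answer = 2.
Result: 2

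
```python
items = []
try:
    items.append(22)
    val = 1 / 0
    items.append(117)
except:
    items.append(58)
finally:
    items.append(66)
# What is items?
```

Step-by-step execution trace:
1. try: `items.append(22)` → items = [22].
2. `val = 1 / 0` raises ZeroDivisionError; `items.append(117)` is not reached.
3. bare `except` matches → `items.append(58)` → items = [22, 58].
4. finally always runs: `items.append(66)` → items = [22, 58, 66].
Result: [22, 58, 66]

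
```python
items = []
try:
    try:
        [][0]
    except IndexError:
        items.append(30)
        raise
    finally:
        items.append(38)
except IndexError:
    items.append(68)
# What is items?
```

Step-by-step execution trace:
1. Inner try: `[][0]` raises IndexError.
2. Inner `except IndexError` matches → `items.append(30)` → items = [30].
3. bare `raise` re-raises IndexError.
4. Inner `finally` runs during unwinding: `items.append(38)` → items = [30, 38].
5. Outer `except IndexError` matches → `items.append(68)` → items = [30, 38, 68].
Result: [30, 38, 68]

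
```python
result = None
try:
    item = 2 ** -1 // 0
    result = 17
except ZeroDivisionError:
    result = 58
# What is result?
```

Step-by-step execution trace:
1. `item = 2 ** -1 // 0` raises ZeroDivisionError.
2. `result = 17` is not reached.
3. `except ZeroDivisionError` matches → result = 58.
Result: 58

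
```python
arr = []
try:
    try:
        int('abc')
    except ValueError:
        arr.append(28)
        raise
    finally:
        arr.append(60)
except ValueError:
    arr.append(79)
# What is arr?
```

Step-by-step execution trace:
1. Inner try: `int('abc')` raises ValueError.
2. Inner `except ValueError` matches → `arr.append(28)` → arr = [28].
3. bare `raise` re-raises ValueError.
4. Inner `finally` runs during unwinding: `arr.append(60)` → arr = [28, 60].
5. Outer `except ValueError` matches → `arr.append(79)` → arr = [28, 60, 79].
Result: [28, 60, 79]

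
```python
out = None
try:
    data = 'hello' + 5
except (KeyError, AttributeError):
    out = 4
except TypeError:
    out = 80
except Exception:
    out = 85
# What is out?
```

Step-by-step execution trace:
1. `data = 'hello' + 5` raises TypeError.
2. `except (KeyError, AttributeError)` does not match TypeError; skipped.
3. `except TypeError` matches (exact type match) → out = 80.
4. `except Exception` is not reached.
Result: 80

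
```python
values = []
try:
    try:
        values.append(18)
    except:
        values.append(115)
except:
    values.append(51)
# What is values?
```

Step-by-step execution trace:
1. Inner try: `values.append(18)` → values = [18]. No exception raised.
2. Inner `except` is skipped.
3. Inner try completes normally; outer `except` is skipped.
Result: [18]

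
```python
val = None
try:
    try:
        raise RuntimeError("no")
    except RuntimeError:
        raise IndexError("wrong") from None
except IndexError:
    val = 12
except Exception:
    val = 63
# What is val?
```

Step-by-step execution trace:
1. Inner try raises RuntimeError; inner `except RuntimeError` catches it.
2. `raise IndexError(...) from None` raises IndexError (from None suppresses __context__, but the active exception is still IndexError).
3. Outer `except IndexError` matches → val = 12.
4. `except Exception` is not reached.
Result: 12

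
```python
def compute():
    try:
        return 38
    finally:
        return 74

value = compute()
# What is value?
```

Step-by-step execution trace:
1. `compute()` enters try: `return 38` sets pending return value 38.
2. Before returning, `finally: return 74` runs and overrides the pending return.
3. compute() returns 74 → value = 74.
Result: 74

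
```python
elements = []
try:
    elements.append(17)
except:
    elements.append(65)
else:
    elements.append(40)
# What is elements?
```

Step-by-step execution trace:
1. try: `elements.append(17)` → elements = [17]. No exception raised.
2. `except` is skipped.
3. `else` runs (try completed without exception): `elements.append(40)` → elements = [17, 40].
Result: [17, 40]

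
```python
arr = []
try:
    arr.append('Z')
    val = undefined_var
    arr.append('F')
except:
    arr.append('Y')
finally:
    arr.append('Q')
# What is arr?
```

Step-by-step execution trace:
1. try: `arr.append('Z')` → arr = ['Z'].
2. `val = undefined_var` raises NameError; `arr.append('F')` is not reached.
3. bare `except` matches → `arr.append('Y')` → arr = ['Z', 'Y'].
4. finally always runs: `arr.append('Q')` → arr = ['Z', 'Y', 'Q'].
Result: ['Z', 'Y', 'Q']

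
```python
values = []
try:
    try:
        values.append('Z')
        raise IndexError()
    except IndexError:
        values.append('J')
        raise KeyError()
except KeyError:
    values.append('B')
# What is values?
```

Step-by-step execution trace:
1. Inner try: `values.append('Z')` → values = ['Z'].
2. `raise IndexError()` raises IndexError.
3. Inner `except IndexError` matches → `values.append('J')` → values = ['Z', 'J'].
4. `raise KeyError()` raises KeyError; propagates to outer try.
5. Outer `except KeyError` matches → `values.append('B')` → values = ['Z', 'J', 'B'].
Result: ['Z', 'J', 'B']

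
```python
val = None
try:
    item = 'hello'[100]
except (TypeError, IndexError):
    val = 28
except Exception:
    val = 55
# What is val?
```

Step-by-step execution trace:
1. `item = 'hello'[100]` raises IndexError.
2. `except (TypeError, IndexError)` matches (IndexError is in the tuple) → val = 28.
3. `except Exception` is not reached.
Result: 28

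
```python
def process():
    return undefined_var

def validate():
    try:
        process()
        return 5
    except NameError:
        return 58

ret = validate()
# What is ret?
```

Step-by-step execution trace:
1. `validate()` calls `process()`.
2. `process()` evaluates `undefined_var`, which raises NameError; it propagates to the caller.
3. `return 5` is not reached.
4. `except NameError` in validate matches → returns 58.
5. ret = 58.
Result: 58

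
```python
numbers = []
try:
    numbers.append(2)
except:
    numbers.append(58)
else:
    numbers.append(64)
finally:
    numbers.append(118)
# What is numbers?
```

Step-by-step execution trace:
1. try: `numbers.append(2)` → numbers = [2]. No exception raised.
2. `except` is skipped.
3. `else` runs: `numbers.append(64)` → numbers = [2, 64].
4. `finally` always runs: `numbers.append(118)` → numbers = [2, 64, 118].
Result: [2, 64, 118]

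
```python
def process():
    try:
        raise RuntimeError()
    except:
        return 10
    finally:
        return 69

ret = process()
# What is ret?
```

Step-by-step execution trace:
1. `process()` enters try: `raise RuntimeError()` raises RuntimeError.
2. bare `except` matches → `return 10` sets pending return value 10.
3. Before returning, `finally: return 69` runs and overrides the pending return.
4. process() returns 69 → ret = 69.
Result: 69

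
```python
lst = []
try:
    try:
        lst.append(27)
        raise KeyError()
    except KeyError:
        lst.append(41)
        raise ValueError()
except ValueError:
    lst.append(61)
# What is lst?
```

Step-by-step execution trace:
1. Inner try: `lst.append(27)` → lst = [27].
2. `raise KeyError()` raises KeyError.
3. Inner `except KeyError` matches → `lst.append(41)` → lst = [27, 41].
4. `raise ValueError()` raises ValueError; propagates to outer try.
5. Outer `except ValueError` matches → `lst.append(61)` → lst = [27, 41, 61].
Result: [27, 41, 61]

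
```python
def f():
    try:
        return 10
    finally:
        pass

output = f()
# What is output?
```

Step-by-step execution trace:
1. `f()` enters try: `return 10` sets pending return value 10.
2. Before returning, `finally: pass` runs (no effect).
3. f() returns 10 → output = 10.
Result: 10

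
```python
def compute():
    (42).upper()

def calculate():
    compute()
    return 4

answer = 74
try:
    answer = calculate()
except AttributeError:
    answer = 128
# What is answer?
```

Step-by-step execution trace:
1. answer starts at 74.
2. try: `calculate()` calls `compute()`.
3. `compute()` evaluates `(42).upper()`, which raises AttributeError; it propagates through calculate (uncaught).
4. `return 4` in calculate is not reached; the assignment to answer does not complete.
5. `except AttributeError` matches → answer = 128.
Result: 128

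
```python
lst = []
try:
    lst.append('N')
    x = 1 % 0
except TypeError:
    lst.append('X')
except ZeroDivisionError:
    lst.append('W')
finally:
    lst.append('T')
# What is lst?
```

Step-by-step execution trace:
1. try: `lst.append('N')` → lst = ['N'].
2. `x = 1 % 0` raises ZeroDivisionError.
3. `except TypeError` does not match ZeroDivisionError; skipped.
4. `except ZeroDivisionError` matches → `lst.append('W')` → lst = ['N', 'W'].
5. finally always runs: `lst.append('T')` → lst = ['N', 'W', 'T'].
Result: ['N', 'W', 'T']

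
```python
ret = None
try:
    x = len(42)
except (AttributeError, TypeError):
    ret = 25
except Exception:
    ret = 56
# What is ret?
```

Step-by-step execution trace:
1. `x = len(42)` raises TypeError.
2. `except (AttributeError, TypeError)` matches (TypeError is in the tuple) → ret = 25.
3. `except Exception` is not reached.
Result: 25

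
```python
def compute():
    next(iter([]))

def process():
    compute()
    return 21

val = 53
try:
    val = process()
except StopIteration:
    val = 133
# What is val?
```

Step-by-step execution trace:
1. val starts at 53.
2. try: `process()` calls `compute()`.
3. `compute()` evaluates `next(iter([]))`, which raises StopIteration; it propagates through process (uncaught).
4. `return 21` in process is not reached; the assignment to val does not complete.
5. `except StopIteration` matches → val = 133.
Result: 133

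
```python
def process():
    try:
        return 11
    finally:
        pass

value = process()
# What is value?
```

Step-by-step execution trace:
1. `process()` enters try: `return 11` sets pending return value 11.
2. Before returning, `finally: pass` runs (no effect).
3. process() returns 11 → value = 11.
Result: 11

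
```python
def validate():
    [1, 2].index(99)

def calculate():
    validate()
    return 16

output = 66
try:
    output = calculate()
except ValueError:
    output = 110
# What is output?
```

Step-by-step execution trace:
1. output starts at 66.
2. try: `calculate()` calls `validate()`.
3. `validate()` evaluates `[1, 2].index(99)`, which raises ValueError; it propagates through calculate (uncaught).
4. `return 16` in calculate is not reached; the assignment to output does not complete.
5. `except ValueError` matches → output = 110.
Result: 110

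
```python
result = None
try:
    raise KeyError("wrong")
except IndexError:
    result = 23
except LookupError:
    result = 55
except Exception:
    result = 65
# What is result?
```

Step-by-step execution trace:
1. `raise KeyError(...)` raises KeyError.
2. `except IndexError` does not match (KeyError is not a subclass of IndexError); skipped.
3. `except LookupError` matches (KeyError is a subclass of LookupError) → result = 55.
4. `except Exception` is not reached.
Result: 55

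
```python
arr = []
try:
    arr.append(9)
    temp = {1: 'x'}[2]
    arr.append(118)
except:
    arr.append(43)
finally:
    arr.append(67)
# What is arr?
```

Step-by-step execution trace:
1. try: `arr.append(9)` → arr = [9].
2. `temp = {1: 'x'}[2]` raises KeyError; `arr.append(118)` is not reached.
3. bare `except` matches → `arr.append(43)` → arr = [9, 43].
4. finally always runs: `arr.append(67)` → arr = [9, 43, 67].
Result: [9, 43, 67]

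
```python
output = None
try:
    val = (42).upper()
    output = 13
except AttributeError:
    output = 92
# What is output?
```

Step-by-step execution trace:
1. `val = (42).upper()` raises AttributeError.
2. `output = 13` is not reached.
3. `except AttributeError` matches → output = 92.
Result: 92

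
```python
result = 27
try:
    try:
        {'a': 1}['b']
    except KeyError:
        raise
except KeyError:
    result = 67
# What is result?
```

Step-by-step execution trace:
1. Inner try: `{'a': 1}['b']` raises KeyError.
2. Inner `except KeyError` matches; bare `raise` re-raises the same KeyError.
3. Outer `except KeyError` matches → result = 67.
Result: 67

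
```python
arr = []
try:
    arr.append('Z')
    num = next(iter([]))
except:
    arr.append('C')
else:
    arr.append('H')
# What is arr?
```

Step-by-step execution trace:
1. try: `arr.append('Z')` → arr = ['Z'].
2. `num = next(iter([]))` raises StopIteration.
3. bare `except` matches → `arr.append('C')` → arr = ['Z', 'C'].
4. `else` is skipped (an exception was raised).
Result: ['Z', 'C']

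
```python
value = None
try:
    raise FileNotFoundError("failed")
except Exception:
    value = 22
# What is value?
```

Step-by-step execution trace:
1. `raise FileNotFoundError(...)` raises FileNotFoundError.
2. `except Exception` matches (FileNotFoundError is a subclass of Exception) → value = 22.
Result: 22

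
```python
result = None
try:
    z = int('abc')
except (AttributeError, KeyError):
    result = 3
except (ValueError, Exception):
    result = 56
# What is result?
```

Step-by-step execution trace:
1. `z = int('abc')` raises ValueError.
2. `except (AttributeError, KeyError)` does not match ValueError; skipped.
3. `except (ValueError, Exception)` matches (ValueError is in the tuple) → result = 56.
Result: 56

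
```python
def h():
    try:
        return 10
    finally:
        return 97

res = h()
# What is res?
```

Step-by-step execution trace:
1. `h()` enters try: `return 10` sets pending return value 10.
2. Before returning, `finally: return 97` runs and overrides the pending return.
3. h() returns 97 → res = 97.
Result: 97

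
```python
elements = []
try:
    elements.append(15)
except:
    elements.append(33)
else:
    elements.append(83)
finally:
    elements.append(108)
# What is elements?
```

Step-by-step execution trace:
1. try: `elements.append(15)` → elements = [15]. No exception raised.
2. `except` is skipped.
3. `else` runs: `elements.append(83)` → elements = [15, 83].
4. `finally` always runs: `elements.append(108)` → elements = [15, 83, 108].
Result: [15, 83, 108]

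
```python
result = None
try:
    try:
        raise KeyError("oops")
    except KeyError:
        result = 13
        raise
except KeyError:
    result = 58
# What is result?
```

Step-by-step execution trace:
1. Inner try: `raise KeyError("oops")` raises KeyError.
2. Inner `except KeyError` matches → result = 13.
3. bare `raise` re-raises the same KeyError.
4. Outer `except KeyError` matches → result = 58.
Result: 58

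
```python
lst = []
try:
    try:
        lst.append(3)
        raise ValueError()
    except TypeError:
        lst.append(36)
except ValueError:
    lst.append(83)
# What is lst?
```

Step-by-step execution trace:
1. Inner try: `lst.append(3)` → lst = [3].
2. `raise ValueError()` raises ValueError.
3. Inner `except TypeError` does not match ValueError; exception propagates to outer try.
4. Outer `except ValueError` matches → `lst.append(83)` → lst = [3, 83].
Result: [3, 83]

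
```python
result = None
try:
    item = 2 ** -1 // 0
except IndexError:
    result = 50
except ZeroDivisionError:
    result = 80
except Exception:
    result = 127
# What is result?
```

Step-by-step execution trace:
1. `item = 2 ** -1 // 0` raises ZeroDivisionError.
2. `except IndexError` does not match ZeroDivisionError; skipped.
3. `except ZeroDivisionError` matches → result = 80.
4. Remaining except clauses are skipped.
Result: 80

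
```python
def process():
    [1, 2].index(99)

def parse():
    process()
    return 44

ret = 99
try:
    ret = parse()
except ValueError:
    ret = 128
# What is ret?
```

Step-by-step execution trace:
1. ret starts at 99.
2. try: `parse()` calls `process()`.
3. `process()` evaluates `[1, 2].index(99)`, which raises ValueError; it propagates through parse (uncaught).
4. `return 44` in parse is not reached; the assignment to ret does not complete.
5. `except ValueError` matches → ret = 128.
Result: 128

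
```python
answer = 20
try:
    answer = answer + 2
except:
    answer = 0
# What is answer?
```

Step-by-step execution trace:
1. answer starts at 20.
2. try: `answer = answer + 2` → answer = 22. No exception raised.
3. `except` is skipped.
Result: 22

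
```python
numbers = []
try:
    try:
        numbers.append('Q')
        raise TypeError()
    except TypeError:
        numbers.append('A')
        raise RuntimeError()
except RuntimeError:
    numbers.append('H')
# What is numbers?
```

Step-by-step execution trace:
1. Inner try: `numbers.append('Q')` → numbers = ['Q'].
2. `raise TypeError()` raises TypeError.
3. Inner `except TypeError` matches → `numbers.append('A')` → numbers = ['Q', 'A'].
4. `raise RuntimeError()` raises RuntimeError; propagates to outer try.
5. Outer `except RuntimeError` matches → `numbers.append('H')` → numbers = ['Q', 'A', 'H'].
Result: ['Q', 'A', 'H']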